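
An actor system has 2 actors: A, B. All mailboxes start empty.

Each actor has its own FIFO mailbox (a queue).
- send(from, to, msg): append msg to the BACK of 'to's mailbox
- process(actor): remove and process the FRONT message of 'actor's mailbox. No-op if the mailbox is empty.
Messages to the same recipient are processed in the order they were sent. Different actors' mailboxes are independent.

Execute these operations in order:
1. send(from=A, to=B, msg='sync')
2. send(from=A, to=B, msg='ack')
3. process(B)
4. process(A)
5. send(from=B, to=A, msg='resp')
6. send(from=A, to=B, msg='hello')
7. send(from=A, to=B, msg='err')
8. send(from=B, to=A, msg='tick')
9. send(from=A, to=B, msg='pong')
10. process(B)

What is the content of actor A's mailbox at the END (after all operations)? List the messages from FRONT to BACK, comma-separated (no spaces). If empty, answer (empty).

Answer: resp,tick

Derivation:
After 1 (send(from=A, to=B, msg='sync')): A:[] B:[sync]
After 2 (send(from=A, to=B, msg='ack')): A:[] B:[sync,ack]
After 3 (process(B)): A:[] B:[ack]
After 4 (process(A)): A:[] B:[ack]
After 5 (send(from=B, to=A, msg='resp')): A:[resp] B:[ack]
After 6 (send(from=A, to=B, msg='hello')): A:[resp] B:[ack,hello]
After 7 (send(from=A, to=B, msg='err')): A:[resp] B:[ack,hello,err]
After 8 (send(from=B, to=A, msg='tick')): A:[resp,tick] B:[ack,hello,err]
After 9 (send(from=A, to=B, msg='pong')): A:[resp,tick] B:[ack,hello,err,pong]
After 10 (process(B)): A:[resp,tick] B:[hello,err,pong]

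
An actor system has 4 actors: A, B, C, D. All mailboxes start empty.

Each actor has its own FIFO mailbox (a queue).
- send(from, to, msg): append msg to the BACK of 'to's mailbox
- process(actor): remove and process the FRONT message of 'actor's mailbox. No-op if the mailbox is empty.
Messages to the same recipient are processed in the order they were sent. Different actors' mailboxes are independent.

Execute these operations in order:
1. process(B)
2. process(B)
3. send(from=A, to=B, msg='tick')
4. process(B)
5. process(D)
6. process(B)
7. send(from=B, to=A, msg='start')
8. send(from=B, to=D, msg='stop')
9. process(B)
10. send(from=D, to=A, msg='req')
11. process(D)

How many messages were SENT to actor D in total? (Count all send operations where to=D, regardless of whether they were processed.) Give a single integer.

After 1 (process(B)): A:[] B:[] C:[] D:[]
After 2 (process(B)): A:[] B:[] C:[] D:[]
After 3 (send(from=A, to=B, msg='tick')): A:[] B:[tick] C:[] D:[]
After 4 (process(B)): A:[] B:[] C:[] D:[]
After 5 (process(D)): A:[] B:[] C:[] D:[]
After 6 (process(B)): A:[] B:[] C:[] D:[]
After 7 (send(from=B, to=A, msg='start')): A:[start] B:[] C:[] D:[]
After 8 (send(from=B, to=D, msg='stop')): A:[start] B:[] C:[] D:[stop]
After 9 (process(B)): A:[start] B:[] C:[] D:[stop]
After 10 (send(from=D, to=A, msg='req')): A:[start,req] B:[] C:[] D:[stop]
After 11 (process(D)): A:[start,req] B:[] C:[] D:[]

Answer: 1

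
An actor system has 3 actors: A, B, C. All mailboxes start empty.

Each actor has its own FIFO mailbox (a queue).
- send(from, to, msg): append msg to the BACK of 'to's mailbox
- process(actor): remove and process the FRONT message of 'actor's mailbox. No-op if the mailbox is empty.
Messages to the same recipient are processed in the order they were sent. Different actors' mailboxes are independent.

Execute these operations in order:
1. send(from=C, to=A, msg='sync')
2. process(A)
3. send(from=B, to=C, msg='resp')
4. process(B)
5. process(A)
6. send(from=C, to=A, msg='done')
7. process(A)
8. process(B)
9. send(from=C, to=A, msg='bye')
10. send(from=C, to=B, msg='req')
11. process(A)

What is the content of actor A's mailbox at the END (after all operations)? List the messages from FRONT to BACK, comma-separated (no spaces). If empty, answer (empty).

After 1 (send(from=C, to=A, msg='sync')): A:[sync] B:[] C:[]
After 2 (process(A)): A:[] B:[] C:[]
After 3 (send(from=B, to=C, msg='resp')): A:[] B:[] C:[resp]
After 4 (process(B)): A:[] B:[] C:[resp]
After 5 (process(A)): A:[] B:[] C:[resp]
After 6 (send(from=C, to=A, msg='done')): A:[done] B:[] C:[resp]
After 7 (process(A)): A:[] B:[] C:[resp]
After 8 (process(B)): A:[] B:[] C:[resp]
After 9 (send(from=C, to=A, msg='bye')): A:[bye] B:[] C:[resp]
After 10 (send(from=C, to=B, msg='req')): A:[bye] B:[req] C:[resp]
After 11 (process(A)): A:[] B:[req] C:[resp]

Answer: (empty)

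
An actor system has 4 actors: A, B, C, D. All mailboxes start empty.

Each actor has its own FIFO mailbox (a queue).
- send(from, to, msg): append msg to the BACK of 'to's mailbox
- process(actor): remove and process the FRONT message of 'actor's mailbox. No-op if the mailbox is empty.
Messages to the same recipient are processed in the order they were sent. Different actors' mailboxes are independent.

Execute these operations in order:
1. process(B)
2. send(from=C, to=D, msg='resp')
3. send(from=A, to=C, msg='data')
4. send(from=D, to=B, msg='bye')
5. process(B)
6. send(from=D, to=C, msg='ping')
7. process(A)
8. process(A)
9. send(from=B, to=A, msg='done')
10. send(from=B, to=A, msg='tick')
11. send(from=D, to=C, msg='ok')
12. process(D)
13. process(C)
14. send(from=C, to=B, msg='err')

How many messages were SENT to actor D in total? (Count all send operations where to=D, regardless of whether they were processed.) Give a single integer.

After 1 (process(B)): A:[] B:[] C:[] D:[]
After 2 (send(from=C, to=D, msg='resp')): A:[] B:[] C:[] D:[resp]
After 3 (send(from=A, to=C, msg='data')): A:[] B:[] C:[data] D:[resp]
After 4 (send(from=D, to=B, msg='bye')): A:[] B:[bye] C:[data] D:[resp]
After 5 (process(B)): A:[] B:[] C:[data] D:[resp]
After 6 (send(from=D, to=C, msg='ping')): A:[] B:[] C:[data,ping] D:[resp]
After 7 (process(A)): A:[] B:[] C:[data,ping] D:[resp]
After 8 (process(A)): A:[] B:[] C:[data,ping] D:[resp]
After 9 (send(from=B, to=A, msg='done')): A:[done] B:[] C:[data,ping] D:[resp]
After 10 (send(from=B, to=A, msg='tick')): A:[done,tick] B:[] C:[data,ping] D:[resp]
After 11 (send(from=D, to=C, msg='ok')): A:[done,tick] B:[] C:[data,ping,ok] D:[resp]
After 12 (process(D)): A:[done,tick] B:[] C:[data,ping,ok] D:[]
After 13 (process(C)): A:[done,tick] B:[] C:[ping,ok] D:[]
After 14 (send(from=C, to=B, msg='err')): A:[done,tick] B:[err] C:[ping,ok] D:[]

Answer: 1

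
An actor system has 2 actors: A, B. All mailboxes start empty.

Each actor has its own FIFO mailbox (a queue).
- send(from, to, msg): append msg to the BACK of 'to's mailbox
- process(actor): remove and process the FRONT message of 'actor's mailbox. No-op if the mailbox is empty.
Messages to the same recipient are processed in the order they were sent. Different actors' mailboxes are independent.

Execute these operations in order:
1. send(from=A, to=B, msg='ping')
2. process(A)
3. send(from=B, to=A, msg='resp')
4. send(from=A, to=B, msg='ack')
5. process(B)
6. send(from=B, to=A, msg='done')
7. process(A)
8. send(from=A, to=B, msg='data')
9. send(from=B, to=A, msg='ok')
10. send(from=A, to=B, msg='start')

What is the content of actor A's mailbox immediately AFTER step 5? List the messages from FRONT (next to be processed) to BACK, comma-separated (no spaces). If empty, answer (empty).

After 1 (send(from=A, to=B, msg='ping')): A:[] B:[ping]
After 2 (process(A)): A:[] B:[ping]
After 3 (send(from=B, to=A, msg='resp')): A:[resp] B:[ping]
After 4 (send(from=A, to=B, msg='ack')): A:[resp] B:[ping,ack]
After 5 (process(B)): A:[resp] B:[ack]

resp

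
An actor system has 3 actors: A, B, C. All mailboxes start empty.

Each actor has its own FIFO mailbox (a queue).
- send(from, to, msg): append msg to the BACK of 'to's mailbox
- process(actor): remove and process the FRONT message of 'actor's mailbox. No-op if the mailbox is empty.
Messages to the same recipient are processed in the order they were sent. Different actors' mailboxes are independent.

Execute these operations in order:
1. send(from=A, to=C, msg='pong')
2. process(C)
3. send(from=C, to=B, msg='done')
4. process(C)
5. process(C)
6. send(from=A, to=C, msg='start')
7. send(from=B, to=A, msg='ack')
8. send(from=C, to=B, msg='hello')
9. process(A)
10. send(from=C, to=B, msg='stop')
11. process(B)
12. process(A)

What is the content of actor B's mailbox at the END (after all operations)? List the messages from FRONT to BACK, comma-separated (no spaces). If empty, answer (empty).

Answer: hello,stop

Derivation:
After 1 (send(from=A, to=C, msg='pong')): A:[] B:[] C:[pong]
After 2 (process(C)): A:[] B:[] C:[]
After 3 (send(from=C, to=B, msg='done')): A:[] B:[done] C:[]
After 4 (process(C)): A:[] B:[done] C:[]
After 5 (process(C)): A:[] B:[done] C:[]
After 6 (send(from=A, to=C, msg='start')): A:[] B:[done] C:[start]
After 7 (send(from=B, to=A, msg='ack')): A:[ack] B:[done] C:[start]
After 8 (send(from=C, to=B, msg='hello')): A:[ack] B:[done,hello] C:[start]
After 9 (process(A)): A:[] B:[done,hello] C:[start]
After 10 (send(from=C, to=B, msg='stop')): A:[] B:[done,hello,stop] C:[start]
After 11 (process(B)): A:[] B:[hello,stop] C:[start]
After 12 (process(A)): A:[] B:[hello,stop] C:[start]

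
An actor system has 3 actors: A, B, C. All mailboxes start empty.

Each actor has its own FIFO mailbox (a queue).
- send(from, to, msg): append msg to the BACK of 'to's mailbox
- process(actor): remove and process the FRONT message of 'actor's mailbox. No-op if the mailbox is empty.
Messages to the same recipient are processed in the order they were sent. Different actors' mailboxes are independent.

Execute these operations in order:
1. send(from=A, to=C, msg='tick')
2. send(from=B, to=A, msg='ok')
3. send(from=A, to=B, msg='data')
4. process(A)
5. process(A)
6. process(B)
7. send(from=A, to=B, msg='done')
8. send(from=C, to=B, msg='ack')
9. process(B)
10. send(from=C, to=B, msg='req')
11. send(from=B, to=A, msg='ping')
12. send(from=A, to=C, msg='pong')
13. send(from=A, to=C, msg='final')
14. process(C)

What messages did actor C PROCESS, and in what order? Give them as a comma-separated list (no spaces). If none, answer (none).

Answer: tick

Derivation:
After 1 (send(from=A, to=C, msg='tick')): A:[] B:[] C:[tick]
After 2 (send(from=B, to=A, msg='ok')): A:[ok] B:[] C:[tick]
After 3 (send(from=A, to=B, msg='data')): A:[ok] B:[data] C:[tick]
After 4 (process(A)): A:[] B:[data] C:[tick]
After 5 (process(A)): A:[] B:[data] C:[tick]
After 6 (process(B)): A:[] B:[] C:[tick]
After 7 (send(from=A, to=B, msg='done')): A:[] B:[done] C:[tick]
After 8 (send(from=C, to=B, msg='ack')): A:[] B:[done,ack] C:[tick]
After 9 (process(B)): A:[] B:[ack] C:[tick]
After 10 (send(from=C, to=B, msg='req')): A:[] B:[ack,req] C:[tick]
After 11 (send(from=B, to=A, msg='ping')): A:[ping] B:[ack,req] C:[tick]
After 12 (send(from=A, to=C, msg='pong')): A:[ping] B:[ack,req] C:[tick,pong]
After 13 (send(from=A, to=C, msg='final')): A:[ping] B:[ack,req] C:[tick,pong,final]
After 14 (process(C)): A:[ping] B:[ack,req] C:[pong,final]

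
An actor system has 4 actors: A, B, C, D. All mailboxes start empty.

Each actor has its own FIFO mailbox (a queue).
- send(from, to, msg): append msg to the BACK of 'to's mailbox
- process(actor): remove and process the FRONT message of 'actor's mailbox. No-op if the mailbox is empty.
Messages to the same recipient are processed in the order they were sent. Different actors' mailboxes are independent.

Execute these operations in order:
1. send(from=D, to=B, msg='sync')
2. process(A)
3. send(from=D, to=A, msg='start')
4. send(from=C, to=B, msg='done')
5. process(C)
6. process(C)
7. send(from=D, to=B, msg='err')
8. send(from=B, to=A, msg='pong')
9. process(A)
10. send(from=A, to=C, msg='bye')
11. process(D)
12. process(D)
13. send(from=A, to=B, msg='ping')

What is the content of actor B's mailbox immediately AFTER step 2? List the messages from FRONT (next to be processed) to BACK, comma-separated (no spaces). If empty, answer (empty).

After 1 (send(from=D, to=B, msg='sync')): A:[] B:[sync] C:[] D:[]
After 2 (process(A)): A:[] B:[sync] C:[] D:[]

sync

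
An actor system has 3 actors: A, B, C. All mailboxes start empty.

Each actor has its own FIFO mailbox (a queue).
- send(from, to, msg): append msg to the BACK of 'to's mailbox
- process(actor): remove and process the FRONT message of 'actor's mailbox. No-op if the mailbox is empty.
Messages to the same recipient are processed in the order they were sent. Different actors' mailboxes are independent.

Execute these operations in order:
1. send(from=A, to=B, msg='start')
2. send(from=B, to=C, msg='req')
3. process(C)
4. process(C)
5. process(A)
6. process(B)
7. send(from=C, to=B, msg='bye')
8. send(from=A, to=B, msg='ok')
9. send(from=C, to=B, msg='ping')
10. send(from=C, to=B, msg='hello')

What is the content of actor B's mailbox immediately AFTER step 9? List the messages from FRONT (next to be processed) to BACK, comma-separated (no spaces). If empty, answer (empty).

After 1 (send(from=A, to=B, msg='start')): A:[] B:[start] C:[]
After 2 (send(from=B, to=C, msg='req')): A:[] B:[start] C:[req]
After 3 (process(C)): A:[] B:[start] C:[]
After 4 (process(C)): A:[] B:[start] C:[]
After 5 (process(A)): A:[] B:[start] C:[]
After 6 (process(B)): A:[] B:[] C:[]
After 7 (send(from=C, to=B, msg='bye')): A:[] B:[bye] C:[]
After 8 (send(from=A, to=B, msg='ok')): A:[] B:[bye,ok] C:[]
After 9 (send(from=C, to=B, msg='ping')): A:[] B:[bye,ok,ping] C:[]

bye,ok,ping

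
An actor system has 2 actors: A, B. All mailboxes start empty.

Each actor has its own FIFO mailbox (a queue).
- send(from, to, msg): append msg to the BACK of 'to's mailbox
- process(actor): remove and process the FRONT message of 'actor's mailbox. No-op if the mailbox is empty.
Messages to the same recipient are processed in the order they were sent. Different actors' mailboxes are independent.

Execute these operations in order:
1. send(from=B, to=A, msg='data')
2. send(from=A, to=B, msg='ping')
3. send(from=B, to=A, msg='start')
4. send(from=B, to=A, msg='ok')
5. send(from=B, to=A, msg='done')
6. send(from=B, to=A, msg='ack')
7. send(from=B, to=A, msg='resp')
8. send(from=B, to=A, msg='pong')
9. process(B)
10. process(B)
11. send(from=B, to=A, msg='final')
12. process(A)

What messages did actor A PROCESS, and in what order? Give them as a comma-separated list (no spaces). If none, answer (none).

After 1 (send(from=B, to=A, msg='data')): A:[data] B:[]
After 2 (send(from=A, to=B, msg='ping')): A:[data] B:[ping]
After 3 (send(from=B, to=A, msg='start')): A:[data,start] B:[ping]
After 4 (send(from=B, to=A, msg='ok')): A:[data,start,ok] B:[ping]
After 5 (send(from=B, to=A, msg='done')): A:[data,start,ok,done] B:[ping]
After 6 (send(from=B, to=A, msg='ack')): A:[data,start,ok,done,ack] B:[ping]
After 7 (send(from=B, to=A, msg='resp')): A:[data,start,ok,done,ack,resp] B:[ping]
After 8 (send(from=B, to=A, msg='pong')): A:[data,start,ok,done,ack,resp,pong] B:[ping]
After 9 (process(B)): A:[data,start,ok,done,ack,resp,pong] B:[]
After 10 (process(B)): A:[data,start,ok,done,ack,resp,pong] B:[]
After 11 (send(from=B, to=A, msg='final')): A:[data,start,ok,done,ack,resp,pong,final] B:[]
After 12 (process(A)): A:[start,ok,done,ack,resp,pong,final] B:[]

Answer: data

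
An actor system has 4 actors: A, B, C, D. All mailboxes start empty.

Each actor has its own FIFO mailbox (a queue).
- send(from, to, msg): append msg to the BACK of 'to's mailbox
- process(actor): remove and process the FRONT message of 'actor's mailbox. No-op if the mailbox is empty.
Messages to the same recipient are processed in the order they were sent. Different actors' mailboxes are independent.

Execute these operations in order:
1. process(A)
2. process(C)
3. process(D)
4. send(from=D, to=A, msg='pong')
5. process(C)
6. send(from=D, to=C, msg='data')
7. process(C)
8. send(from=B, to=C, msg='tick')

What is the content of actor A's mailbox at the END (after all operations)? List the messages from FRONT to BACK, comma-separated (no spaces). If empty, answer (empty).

After 1 (process(A)): A:[] B:[] C:[] D:[]
After 2 (process(C)): A:[] B:[] C:[] D:[]
After 3 (process(D)): A:[] B:[] C:[] D:[]
After 4 (send(from=D, to=A, msg='pong')): A:[pong] B:[] C:[] D:[]
After 5 (process(C)): A:[pong] B:[] C:[] D:[]
After 6 (send(from=D, to=C, msg='data')): A:[pong] B:[] C:[data] D:[]
After 7 (process(C)): A:[pong] B:[] C:[] D:[]
After 8 (send(from=B, to=C, msg='tick')): A:[pong] B:[] C:[tick] D:[]

Answer: pong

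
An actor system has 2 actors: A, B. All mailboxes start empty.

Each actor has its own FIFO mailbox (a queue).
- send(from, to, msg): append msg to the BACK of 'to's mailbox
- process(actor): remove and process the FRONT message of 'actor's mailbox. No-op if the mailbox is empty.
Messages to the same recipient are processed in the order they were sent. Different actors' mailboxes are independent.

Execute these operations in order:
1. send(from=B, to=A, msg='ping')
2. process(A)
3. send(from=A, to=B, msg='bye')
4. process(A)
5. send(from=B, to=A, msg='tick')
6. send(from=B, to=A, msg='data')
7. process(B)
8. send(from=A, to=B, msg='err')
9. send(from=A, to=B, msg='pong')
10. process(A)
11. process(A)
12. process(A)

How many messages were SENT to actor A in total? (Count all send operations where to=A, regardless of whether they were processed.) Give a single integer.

After 1 (send(from=B, to=A, msg='ping')): A:[ping] B:[]
After 2 (process(A)): A:[] B:[]
After 3 (send(from=A, to=B, msg='bye')): A:[] B:[bye]
After 4 (process(A)): A:[] B:[bye]
After 5 (send(from=B, to=A, msg='tick')): A:[tick] B:[bye]
After 6 (send(from=B, to=A, msg='data')): A:[tick,data] B:[bye]
After 7 (process(B)): A:[tick,data] B:[]
After 8 (send(from=A, to=B, msg='err')): A:[tick,data] B:[err]
After 9 (send(from=A, to=B, msg='pong')): A:[tick,data] B:[err,pong]
After 10 (process(A)): A:[data] B:[err,pong]
After 11 (process(A)): A:[] B:[err,pong]
After 12 (process(A)): A:[] B:[err,pong]

Answer: 3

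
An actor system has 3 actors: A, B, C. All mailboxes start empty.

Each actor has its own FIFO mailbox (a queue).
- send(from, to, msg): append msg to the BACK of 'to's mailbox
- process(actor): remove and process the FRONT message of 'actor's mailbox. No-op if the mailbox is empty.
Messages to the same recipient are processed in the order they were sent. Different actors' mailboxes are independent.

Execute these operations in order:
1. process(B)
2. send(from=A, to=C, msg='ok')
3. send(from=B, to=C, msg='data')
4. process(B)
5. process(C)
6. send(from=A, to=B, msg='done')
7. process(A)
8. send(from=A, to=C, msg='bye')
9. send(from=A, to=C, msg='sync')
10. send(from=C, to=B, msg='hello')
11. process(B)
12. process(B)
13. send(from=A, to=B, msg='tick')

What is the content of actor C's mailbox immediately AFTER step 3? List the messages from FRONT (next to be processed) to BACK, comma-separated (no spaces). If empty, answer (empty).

After 1 (process(B)): A:[] B:[] C:[]
After 2 (send(from=A, to=C, msg='ok')): A:[] B:[] C:[ok]
After 3 (send(from=B, to=C, msg='data')): A:[] B:[] C:[ok,data]

ok,data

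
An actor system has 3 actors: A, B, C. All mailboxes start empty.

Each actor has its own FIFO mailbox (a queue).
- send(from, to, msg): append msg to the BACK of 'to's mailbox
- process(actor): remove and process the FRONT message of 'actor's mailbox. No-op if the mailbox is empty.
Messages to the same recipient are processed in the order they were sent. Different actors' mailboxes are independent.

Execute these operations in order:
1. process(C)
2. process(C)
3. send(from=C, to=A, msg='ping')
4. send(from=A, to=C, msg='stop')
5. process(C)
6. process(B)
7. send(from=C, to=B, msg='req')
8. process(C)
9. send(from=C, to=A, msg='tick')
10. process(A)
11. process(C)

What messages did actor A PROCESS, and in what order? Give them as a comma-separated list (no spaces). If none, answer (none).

After 1 (process(C)): A:[] B:[] C:[]
After 2 (process(C)): A:[] B:[] C:[]
After 3 (send(from=C, to=A, msg='ping')): A:[ping] B:[] C:[]
After 4 (send(from=A, to=C, msg='stop')): A:[ping] B:[] C:[stop]
After 5 (process(C)): A:[ping] B:[] C:[]
After 6 (process(B)): A:[ping] B:[] C:[]
After 7 (send(from=C, to=B, msg='req')): A:[ping] B:[req] C:[]
After 8 (process(C)): A:[ping] B:[req] C:[]
After 9 (send(from=C, to=A, msg='tick')): A:[ping,tick] B:[req] C:[]
After 10 (process(A)): A:[tick] B:[req] C:[]
After 11 (process(C)): A:[tick] B:[req] C:[]

Answer: ping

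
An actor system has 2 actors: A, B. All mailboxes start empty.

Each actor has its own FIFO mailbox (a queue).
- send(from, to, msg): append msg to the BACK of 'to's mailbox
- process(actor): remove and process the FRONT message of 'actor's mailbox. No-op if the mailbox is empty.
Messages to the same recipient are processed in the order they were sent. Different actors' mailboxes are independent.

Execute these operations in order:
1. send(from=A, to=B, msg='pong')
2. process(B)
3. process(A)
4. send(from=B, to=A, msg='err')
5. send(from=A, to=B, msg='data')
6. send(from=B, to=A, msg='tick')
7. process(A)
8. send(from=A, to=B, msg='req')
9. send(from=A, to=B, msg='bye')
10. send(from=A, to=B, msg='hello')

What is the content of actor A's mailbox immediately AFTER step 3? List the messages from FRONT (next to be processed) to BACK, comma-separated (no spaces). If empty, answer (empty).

After 1 (send(from=A, to=B, msg='pong')): A:[] B:[pong]
After 2 (process(B)): A:[] B:[]
After 3 (process(A)): A:[] B:[]

(empty)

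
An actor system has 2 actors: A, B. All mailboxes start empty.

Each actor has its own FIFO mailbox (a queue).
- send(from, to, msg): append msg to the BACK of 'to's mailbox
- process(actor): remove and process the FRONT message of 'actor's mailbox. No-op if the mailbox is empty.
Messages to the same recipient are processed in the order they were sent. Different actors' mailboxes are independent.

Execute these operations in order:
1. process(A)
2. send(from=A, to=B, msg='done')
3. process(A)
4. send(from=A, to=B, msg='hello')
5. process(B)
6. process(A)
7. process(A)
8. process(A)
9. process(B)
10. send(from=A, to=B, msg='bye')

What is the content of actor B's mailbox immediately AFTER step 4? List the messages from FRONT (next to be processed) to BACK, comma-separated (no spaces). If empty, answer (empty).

After 1 (process(A)): A:[] B:[]
After 2 (send(from=A, to=B, msg='done')): A:[] B:[done]
After 3 (process(A)): A:[] B:[done]
After 4 (send(from=A, to=B, msg='hello')): A:[] B:[done,hello]

done,hello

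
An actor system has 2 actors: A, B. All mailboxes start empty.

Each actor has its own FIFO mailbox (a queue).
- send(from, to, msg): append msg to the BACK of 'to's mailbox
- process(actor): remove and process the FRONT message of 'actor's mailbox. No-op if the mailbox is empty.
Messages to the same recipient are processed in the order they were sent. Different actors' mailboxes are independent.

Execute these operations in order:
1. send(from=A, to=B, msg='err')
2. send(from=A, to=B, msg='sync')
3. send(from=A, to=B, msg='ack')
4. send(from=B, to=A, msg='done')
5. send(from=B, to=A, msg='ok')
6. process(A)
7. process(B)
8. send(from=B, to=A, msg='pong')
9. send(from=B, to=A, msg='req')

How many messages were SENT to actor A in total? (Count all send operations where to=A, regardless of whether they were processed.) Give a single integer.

After 1 (send(from=A, to=B, msg='err')): A:[] B:[err]
After 2 (send(from=A, to=B, msg='sync')): A:[] B:[err,sync]
After 3 (send(from=A, to=B, msg='ack')): A:[] B:[err,sync,ack]
After 4 (send(from=B, to=A, msg='done')): A:[done] B:[err,sync,ack]
After 5 (send(from=B, to=A, msg='ok')): A:[done,ok] B:[err,sync,ack]
After 6 (process(A)): A:[ok] B:[err,sync,ack]
After 7 (process(B)): A:[ok] B:[sync,ack]
After 8 (send(from=B, to=A, msg='pong')): A:[ok,pong] B:[sync,ack]
After 9 (send(from=B, to=A, msg='req')): A:[ok,pong,req] B:[sync,ack]

Answer: 4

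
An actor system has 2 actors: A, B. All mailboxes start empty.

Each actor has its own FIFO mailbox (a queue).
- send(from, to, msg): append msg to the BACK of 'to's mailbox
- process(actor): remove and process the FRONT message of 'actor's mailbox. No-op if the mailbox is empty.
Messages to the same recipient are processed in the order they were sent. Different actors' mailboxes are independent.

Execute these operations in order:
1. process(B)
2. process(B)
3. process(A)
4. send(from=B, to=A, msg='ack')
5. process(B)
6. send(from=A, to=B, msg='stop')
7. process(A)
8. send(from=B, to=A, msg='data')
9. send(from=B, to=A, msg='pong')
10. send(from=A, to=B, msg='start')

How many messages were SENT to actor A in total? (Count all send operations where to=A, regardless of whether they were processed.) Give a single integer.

After 1 (process(B)): A:[] B:[]
After 2 (process(B)): A:[] B:[]
After 3 (process(A)): A:[] B:[]
After 4 (send(from=B, to=A, msg='ack')): A:[ack] B:[]
After 5 (process(B)): A:[ack] B:[]
After 6 (send(from=A, to=B, msg='stop')): A:[ack] B:[stop]
After 7 (process(A)): A:[] B:[stop]
After 8 (send(from=B, to=A, msg='data')): A:[data] B:[stop]
After 9 (send(from=B, to=A, msg='pong')): A:[data,pong] B:[stop]
After 10 (send(from=A, to=B, msg='start')): A:[data,pong] B:[stop,start]

Answer: 3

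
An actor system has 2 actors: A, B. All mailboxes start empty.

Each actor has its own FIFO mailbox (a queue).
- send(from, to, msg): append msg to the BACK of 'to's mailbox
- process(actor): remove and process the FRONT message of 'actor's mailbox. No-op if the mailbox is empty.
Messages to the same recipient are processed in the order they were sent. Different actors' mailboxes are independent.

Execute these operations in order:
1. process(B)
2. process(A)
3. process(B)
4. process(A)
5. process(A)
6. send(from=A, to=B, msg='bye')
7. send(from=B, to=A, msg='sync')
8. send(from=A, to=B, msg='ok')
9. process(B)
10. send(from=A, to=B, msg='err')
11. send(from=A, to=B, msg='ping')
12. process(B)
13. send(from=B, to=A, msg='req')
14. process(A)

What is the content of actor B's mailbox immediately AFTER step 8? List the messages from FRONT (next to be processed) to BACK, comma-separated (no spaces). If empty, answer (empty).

After 1 (process(B)): A:[] B:[]
After 2 (process(A)): A:[] B:[]
After 3 (process(B)): A:[] B:[]
After 4 (process(A)): A:[] B:[]
After 5 (process(A)): A:[] B:[]
After 6 (send(from=A, to=B, msg='bye')): A:[] B:[bye]
After 7 (send(from=B, to=A, msg='sync')): A:[sync] B:[bye]
After 8 (send(from=A, to=B, msg='ok')): A:[sync] B:[bye,ok]

bye,ok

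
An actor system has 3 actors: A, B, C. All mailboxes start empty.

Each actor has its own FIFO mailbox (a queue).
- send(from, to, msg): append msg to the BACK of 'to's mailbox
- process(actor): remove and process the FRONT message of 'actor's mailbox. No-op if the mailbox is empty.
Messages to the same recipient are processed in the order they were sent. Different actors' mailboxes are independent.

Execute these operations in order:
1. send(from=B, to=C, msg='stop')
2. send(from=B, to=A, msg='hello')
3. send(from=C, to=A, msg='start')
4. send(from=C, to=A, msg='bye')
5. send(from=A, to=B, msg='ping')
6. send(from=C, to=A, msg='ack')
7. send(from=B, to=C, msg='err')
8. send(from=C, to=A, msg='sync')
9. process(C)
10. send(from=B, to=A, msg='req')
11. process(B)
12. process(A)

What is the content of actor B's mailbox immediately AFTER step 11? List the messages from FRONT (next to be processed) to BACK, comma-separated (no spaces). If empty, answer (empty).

After 1 (send(from=B, to=C, msg='stop')): A:[] B:[] C:[stop]
After 2 (send(from=B, to=A, msg='hello')): A:[hello] B:[] C:[stop]
After 3 (send(from=C, to=A, msg='start')): A:[hello,start] B:[] C:[stop]
After 4 (send(from=C, to=A, msg='bye')): A:[hello,start,bye] B:[] C:[stop]
After 5 (send(from=A, to=B, msg='ping')): A:[hello,start,bye] B:[ping] C:[stop]
After 6 (send(from=C, to=A, msg='ack')): A:[hello,start,bye,ack] B:[ping] C:[stop]
After 7 (send(from=B, to=C, msg='err')): A:[hello,start,bye,ack] B:[ping] C:[stop,err]
After 8 (send(from=C, to=A, msg='sync')): A:[hello,start,bye,ack,sync] B:[ping] C:[stop,err]
After 9 (process(C)): A:[hello,start,bye,ack,sync] B:[ping] C:[err]
After 10 (send(from=B, to=A, msg='req')): A:[hello,start,bye,ack,sync,req] B:[ping] C:[err]
After 11 (process(B)): A:[hello,start,bye,ack,sync,req] B:[] C:[err]

(empty)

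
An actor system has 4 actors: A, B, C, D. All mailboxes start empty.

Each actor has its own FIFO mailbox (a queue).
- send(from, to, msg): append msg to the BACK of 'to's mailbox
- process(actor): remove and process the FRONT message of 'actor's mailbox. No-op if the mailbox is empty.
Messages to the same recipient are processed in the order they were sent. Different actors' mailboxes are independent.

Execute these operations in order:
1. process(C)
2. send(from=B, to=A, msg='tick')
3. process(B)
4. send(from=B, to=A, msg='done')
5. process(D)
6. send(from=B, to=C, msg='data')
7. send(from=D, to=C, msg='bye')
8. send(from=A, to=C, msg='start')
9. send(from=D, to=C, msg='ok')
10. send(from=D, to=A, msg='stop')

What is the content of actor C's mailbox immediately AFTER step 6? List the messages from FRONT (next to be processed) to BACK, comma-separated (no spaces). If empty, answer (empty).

After 1 (process(C)): A:[] B:[] C:[] D:[]
After 2 (send(from=B, to=A, msg='tick')): A:[tick] B:[] C:[] D:[]
After 3 (process(B)): A:[tick] B:[] C:[] D:[]
After 4 (send(from=B, to=A, msg='done')): A:[tick,done] B:[] C:[] D:[]
After 5 (process(D)): A:[tick,done] B:[] C:[] D:[]
After 6 (send(from=B, to=C, msg='data')): A:[tick,done] B:[] C:[data] D:[]

data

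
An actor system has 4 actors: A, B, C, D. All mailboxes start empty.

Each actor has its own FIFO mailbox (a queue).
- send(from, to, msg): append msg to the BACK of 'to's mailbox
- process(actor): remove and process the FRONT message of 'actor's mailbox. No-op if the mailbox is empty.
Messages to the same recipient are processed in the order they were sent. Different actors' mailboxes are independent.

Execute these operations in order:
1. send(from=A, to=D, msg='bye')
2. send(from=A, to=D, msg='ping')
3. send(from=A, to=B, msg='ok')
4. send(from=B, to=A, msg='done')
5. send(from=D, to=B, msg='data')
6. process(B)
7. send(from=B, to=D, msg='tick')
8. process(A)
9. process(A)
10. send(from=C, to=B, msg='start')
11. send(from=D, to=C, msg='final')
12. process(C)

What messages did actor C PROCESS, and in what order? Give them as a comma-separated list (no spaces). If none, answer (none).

Answer: final

Derivation:
After 1 (send(from=A, to=D, msg='bye')): A:[] B:[] C:[] D:[bye]
After 2 (send(from=A, to=D, msg='ping')): A:[] B:[] C:[] D:[bye,ping]
After 3 (send(from=A, to=B, msg='ok')): A:[] B:[ok] C:[] D:[bye,ping]
After 4 (send(from=B, to=A, msg='done')): A:[done] B:[ok] C:[] D:[bye,ping]
After 5 (send(from=D, to=B, msg='data')): A:[done] B:[ok,data] C:[] D:[bye,ping]
After 6 (process(B)): A:[done] B:[data] C:[] D:[bye,ping]
After 7 (send(from=B, to=D, msg='tick')): A:[done] B:[data] C:[] D:[bye,ping,tick]
After 8 (process(A)): A:[] B:[data] C:[] D:[bye,ping,tick]
After 9 (process(A)): A:[] B:[data] C:[] D:[bye,ping,tick]
After 10 (send(from=C, to=B, msg='start')): A:[] B:[data,start] C:[] D:[bye,ping,tick]
After 11 (send(from=D, to=C, msg='final')): A:[] B:[data,start] C:[final] D:[bye,ping,tick]
After 12 (process(C)): A:[] B:[data,start] C:[] D:[bye,ping,tick]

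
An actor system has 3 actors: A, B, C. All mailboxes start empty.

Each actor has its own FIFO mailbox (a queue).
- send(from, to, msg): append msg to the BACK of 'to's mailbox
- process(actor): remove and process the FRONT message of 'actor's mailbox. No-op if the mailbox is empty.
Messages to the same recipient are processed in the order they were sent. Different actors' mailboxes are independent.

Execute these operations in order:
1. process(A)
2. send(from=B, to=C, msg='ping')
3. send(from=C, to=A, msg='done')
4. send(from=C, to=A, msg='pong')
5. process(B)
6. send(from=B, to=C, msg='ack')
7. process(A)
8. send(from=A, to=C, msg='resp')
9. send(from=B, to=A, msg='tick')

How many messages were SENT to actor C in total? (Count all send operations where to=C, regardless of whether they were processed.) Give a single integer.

Answer: 3

Derivation:
After 1 (process(A)): A:[] B:[] C:[]
After 2 (send(from=B, to=C, msg='ping')): A:[] B:[] C:[ping]
After 3 (send(from=C, to=A, msg='done')): A:[done] B:[] C:[ping]
After 4 (send(from=C, to=A, msg='pong')): A:[done,pong] B:[] C:[ping]
After 5 (process(B)): A:[done,pong] B:[] C:[ping]
After 6 (send(from=B, to=C, msg='ack')): A:[done,pong] B:[] C:[ping,ack]
After 7 (process(A)): A:[pong] B:[] C:[ping,ack]
After 8 (send(from=A, to=C, msg='resp')): A:[pong] B:[] C:[ping,ack,resp]
After 9 (send(from=B, to=A, msg='tick')): A:[pong,tick] B:[] C:[ping,ack,resp]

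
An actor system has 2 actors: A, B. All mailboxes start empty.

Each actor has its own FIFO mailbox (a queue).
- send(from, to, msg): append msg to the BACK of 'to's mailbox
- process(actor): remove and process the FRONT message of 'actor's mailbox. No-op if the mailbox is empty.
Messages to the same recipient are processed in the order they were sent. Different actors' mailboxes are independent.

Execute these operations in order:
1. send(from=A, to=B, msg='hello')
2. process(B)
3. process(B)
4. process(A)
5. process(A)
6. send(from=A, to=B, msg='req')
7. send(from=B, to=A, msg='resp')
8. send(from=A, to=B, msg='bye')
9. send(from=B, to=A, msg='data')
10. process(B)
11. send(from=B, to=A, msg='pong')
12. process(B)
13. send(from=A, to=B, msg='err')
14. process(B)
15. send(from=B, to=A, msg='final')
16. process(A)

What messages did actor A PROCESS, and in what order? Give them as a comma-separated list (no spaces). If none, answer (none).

After 1 (send(from=A, to=B, msg='hello')): A:[] B:[hello]
After 2 (process(B)): A:[] B:[]
After 3 (process(B)): A:[] B:[]
After 4 (process(A)): A:[] B:[]
After 5 (process(A)): A:[] B:[]
After 6 (send(from=A, to=B, msg='req')): A:[] B:[req]
After 7 (send(from=B, to=A, msg='resp')): A:[resp] B:[req]
After 8 (send(from=A, to=B, msg='bye')): A:[resp] B:[req,bye]
After 9 (send(from=B, to=A, msg='data')): A:[resp,data] B:[req,bye]
After 10 (process(B)): A:[resp,data] B:[bye]
After 11 (send(from=B, to=A, msg='pong')): A:[resp,data,pong] B:[bye]
After 12 (process(B)): A:[resp,data,pong] B:[]
After 13 (send(from=A, to=B, msg='err')): A:[resp,data,pong] B:[err]
After 14 (process(B)): A:[resp,data,pong] B:[]
After 15 (send(from=B, to=A, msg='final')): A:[resp,data,pong,final] B:[]
After 16 (process(A)): A:[data,pong,final] B:[]

Answer: resp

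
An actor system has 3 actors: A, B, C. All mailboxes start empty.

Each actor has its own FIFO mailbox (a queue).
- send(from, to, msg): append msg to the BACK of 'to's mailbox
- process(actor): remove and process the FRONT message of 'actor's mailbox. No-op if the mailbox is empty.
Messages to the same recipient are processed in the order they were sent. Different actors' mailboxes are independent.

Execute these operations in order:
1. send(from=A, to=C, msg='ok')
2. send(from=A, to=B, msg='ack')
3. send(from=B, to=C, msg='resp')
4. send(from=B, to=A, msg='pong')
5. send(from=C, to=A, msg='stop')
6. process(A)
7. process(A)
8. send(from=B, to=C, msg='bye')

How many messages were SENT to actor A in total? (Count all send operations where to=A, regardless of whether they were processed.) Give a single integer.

After 1 (send(from=A, to=C, msg='ok')): A:[] B:[] C:[ok]
After 2 (send(from=A, to=B, msg='ack')): A:[] B:[ack] C:[ok]
After 3 (send(from=B, to=C, msg='resp')): A:[] B:[ack] C:[ok,resp]
After 4 (send(from=B, to=A, msg='pong')): A:[pong] B:[ack] C:[ok,resp]
After 5 (send(from=C, to=A, msg='stop')): A:[pong,stop] B:[ack] C:[ok,resp]
After 6 (process(A)): A:[stop] B:[ack] C:[ok,resp]
After 7 (process(A)): A:[] B:[ack] C:[ok,resp]
After 8 (send(from=B, to=C, msg='bye')): A:[] B:[ack] C:[ok,resp,bye]

Answer: 2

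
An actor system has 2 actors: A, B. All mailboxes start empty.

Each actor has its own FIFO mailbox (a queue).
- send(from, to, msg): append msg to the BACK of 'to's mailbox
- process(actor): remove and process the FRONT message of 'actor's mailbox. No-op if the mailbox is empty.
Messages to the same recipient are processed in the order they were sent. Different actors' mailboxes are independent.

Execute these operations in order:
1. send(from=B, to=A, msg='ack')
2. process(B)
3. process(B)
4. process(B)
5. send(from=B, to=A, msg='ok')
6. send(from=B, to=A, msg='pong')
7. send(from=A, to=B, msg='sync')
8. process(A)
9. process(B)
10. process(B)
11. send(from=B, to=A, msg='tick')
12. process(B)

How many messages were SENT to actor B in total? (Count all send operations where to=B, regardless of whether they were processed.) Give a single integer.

Answer: 1

Derivation:
After 1 (send(from=B, to=A, msg='ack')): A:[ack] B:[]
After 2 (process(B)): A:[ack] B:[]
After 3 (process(B)): A:[ack] B:[]
After 4 (process(B)): A:[ack] B:[]
After 5 (send(from=B, to=A, msg='ok')): A:[ack,ok] B:[]
After 6 (send(from=B, to=A, msg='pong')): A:[ack,ok,pong] B:[]
After 7 (send(from=A, to=B, msg='sync')): A:[ack,ok,pong] B:[sync]
After 8 (process(A)): A:[ok,pong] B:[sync]
After 9 (process(B)): A:[ok,pong] B:[]
After 10 (process(B)): A:[ok,pong] B:[]
After 11 (send(from=B, to=A, msg='tick')): A:[ok,pong,tick] B:[]
After 12 (process(B)): A:[ok,pong,tick] B:[]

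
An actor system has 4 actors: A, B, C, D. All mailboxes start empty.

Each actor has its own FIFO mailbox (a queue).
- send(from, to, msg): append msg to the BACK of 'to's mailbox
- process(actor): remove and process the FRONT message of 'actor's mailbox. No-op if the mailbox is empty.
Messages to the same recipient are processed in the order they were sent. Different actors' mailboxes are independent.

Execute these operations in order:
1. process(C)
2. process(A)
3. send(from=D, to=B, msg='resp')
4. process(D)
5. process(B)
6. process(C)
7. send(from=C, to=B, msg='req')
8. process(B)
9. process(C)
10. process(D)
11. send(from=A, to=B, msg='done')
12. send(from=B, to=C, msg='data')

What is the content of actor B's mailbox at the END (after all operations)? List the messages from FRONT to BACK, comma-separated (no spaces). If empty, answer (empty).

After 1 (process(C)): A:[] B:[] C:[] D:[]
After 2 (process(A)): A:[] B:[] C:[] D:[]
After 3 (send(from=D, to=B, msg='resp')): A:[] B:[resp] C:[] D:[]
After 4 (process(D)): A:[] B:[resp] C:[] D:[]
After 5 (process(B)): A:[] B:[] C:[] D:[]
After 6 (process(C)): A:[] B:[] C:[] D:[]
After 7 (send(from=C, to=B, msg='req')): A:[] B:[req] C:[] D:[]
After 8 (process(B)): A:[] B:[] C:[] D:[]
After 9 (process(C)): A:[] B:[] C:[] D:[]
After 10 (process(D)): A:[] B:[] C:[] D:[]
After 11 (send(from=A, to=B, msg='done')): A:[] B:[done] C:[] D:[]
After 12 (send(from=B, to=C, msg='data')): A:[] B:[done] C:[data] D:[]

Answer: done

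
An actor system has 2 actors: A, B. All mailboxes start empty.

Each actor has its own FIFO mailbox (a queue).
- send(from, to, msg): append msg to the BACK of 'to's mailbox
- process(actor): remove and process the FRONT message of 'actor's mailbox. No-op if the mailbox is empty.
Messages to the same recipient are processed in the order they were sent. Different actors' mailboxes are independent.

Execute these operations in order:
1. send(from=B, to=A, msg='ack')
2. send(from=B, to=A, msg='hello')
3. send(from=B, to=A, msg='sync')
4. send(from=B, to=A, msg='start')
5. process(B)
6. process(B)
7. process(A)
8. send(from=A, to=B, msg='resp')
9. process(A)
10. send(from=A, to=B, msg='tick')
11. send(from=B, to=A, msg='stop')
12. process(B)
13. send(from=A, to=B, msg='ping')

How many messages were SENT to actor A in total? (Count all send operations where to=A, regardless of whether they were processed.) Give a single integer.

After 1 (send(from=B, to=A, msg='ack')): A:[ack] B:[]
After 2 (send(from=B, to=A, msg='hello')): A:[ack,hello] B:[]
After 3 (send(from=B, to=A, msg='sync')): A:[ack,hello,sync] B:[]
After 4 (send(from=B, to=A, msg='start')): A:[ack,hello,sync,start] B:[]
After 5 (process(B)): A:[ack,hello,sync,start] B:[]
After 6 (process(B)): A:[ack,hello,sync,start] B:[]
After 7 (process(A)): A:[hello,sync,start] B:[]
After 8 (send(from=A, to=B, msg='resp')): A:[hello,sync,start] B:[resp]
After 9 (process(A)): A:[sync,start] B:[resp]
After 10 (send(from=A, to=B, msg='tick')): A:[sync,start] B:[resp,tick]
After 11 (send(from=B, to=A, msg='stop')): A:[sync,start,stop] B:[resp,tick]
After 12 (process(B)): A:[sync,start,stop] B:[tick]
After 13 (send(from=A, to=B, msg='ping')): A:[sync,start,stop] B:[tick,ping]

Answer: 5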